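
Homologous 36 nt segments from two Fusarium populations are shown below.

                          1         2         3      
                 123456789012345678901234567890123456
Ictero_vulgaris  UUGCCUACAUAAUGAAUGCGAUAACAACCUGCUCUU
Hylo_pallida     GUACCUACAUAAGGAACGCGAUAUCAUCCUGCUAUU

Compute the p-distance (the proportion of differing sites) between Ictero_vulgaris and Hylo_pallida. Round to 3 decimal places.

0.194

The sequences differ at positions 1 (U/G), 3 (G/A), 13 (U/G), 17 (U/C), 24 (A/U), 27 (A/U), 34 (C/A).
There are 7 differences over 36 sites, so p = 7/36 = 0.194.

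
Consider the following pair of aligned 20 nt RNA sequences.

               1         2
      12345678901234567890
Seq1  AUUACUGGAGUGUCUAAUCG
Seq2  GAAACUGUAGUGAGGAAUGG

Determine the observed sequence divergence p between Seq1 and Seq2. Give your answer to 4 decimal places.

0.4000

The sequences differ at positions 1 (A/G), 2 (U/A), 3 (U/A), 8 (G/U), 13 (U/A), 14 (C/G), 15 (U/G), 19 (C/G).
There are 8 differences over 20 sites, so p = 8/20 = 0.4000.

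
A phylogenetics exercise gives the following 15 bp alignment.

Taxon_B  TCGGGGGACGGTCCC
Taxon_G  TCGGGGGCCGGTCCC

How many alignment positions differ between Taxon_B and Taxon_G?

A single mismatch occurs at site 8 (A→C).
That gives 1 mismatch out of 15 aligned sites, so the Hamming distance is 1.

1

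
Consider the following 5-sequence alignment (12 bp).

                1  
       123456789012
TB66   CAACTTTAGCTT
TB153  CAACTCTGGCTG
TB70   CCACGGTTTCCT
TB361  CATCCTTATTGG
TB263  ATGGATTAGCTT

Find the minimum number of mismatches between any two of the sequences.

Pairwise Hamming distances:
  TB66 vs TB153: 3
  TB66 vs TB70: 6
  TB66 vs TB361: 6
  TB66 vs TB263: 5
  TB153 vs TB70: 7
  TB153 vs TB361: 7
  TB153 vs TB263: 8
  TB70 vs TB361: 8
  TB70 vs TB263: 9
  TB361 vs TB263: 9
The smallest is 3, between TB66 and TB153.

3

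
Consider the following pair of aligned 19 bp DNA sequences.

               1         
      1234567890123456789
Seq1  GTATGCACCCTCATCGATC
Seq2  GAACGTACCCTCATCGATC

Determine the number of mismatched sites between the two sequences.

3

Differing sites — 2:T/A; 4:T/C; 6:C/T.
That gives 3 mismatches out of 19 aligned sites, so the Hamming distance is 3.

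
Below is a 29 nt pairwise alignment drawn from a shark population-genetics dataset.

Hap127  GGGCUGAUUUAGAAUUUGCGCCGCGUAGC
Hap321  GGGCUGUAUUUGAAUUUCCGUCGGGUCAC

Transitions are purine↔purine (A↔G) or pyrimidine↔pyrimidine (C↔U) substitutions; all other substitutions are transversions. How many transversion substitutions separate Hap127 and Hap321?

The sequences differ at positions 7 (A/U, transversion), 8 (U/A, transversion), 11 (A/U, transversion), 18 (G/C, transversion), 21 (C/U, transition), 24 (C/G, transversion), 27 (A/C, transversion), 28 (G/A, transition).
Of the 8 differences, 2 transitions and 6 transversions, so the answer is 6.

6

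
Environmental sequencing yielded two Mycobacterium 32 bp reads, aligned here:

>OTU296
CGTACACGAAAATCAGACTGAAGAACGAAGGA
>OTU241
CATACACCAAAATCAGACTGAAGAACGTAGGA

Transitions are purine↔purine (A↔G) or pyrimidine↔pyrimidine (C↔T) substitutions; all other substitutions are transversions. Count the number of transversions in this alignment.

2

Differing sites — 2:G/A (Ti); 8:G/C (Tv); 28:A/T (Tv).
Of the 3 differences, 1 transition and 2 transversions, so the answer is 2.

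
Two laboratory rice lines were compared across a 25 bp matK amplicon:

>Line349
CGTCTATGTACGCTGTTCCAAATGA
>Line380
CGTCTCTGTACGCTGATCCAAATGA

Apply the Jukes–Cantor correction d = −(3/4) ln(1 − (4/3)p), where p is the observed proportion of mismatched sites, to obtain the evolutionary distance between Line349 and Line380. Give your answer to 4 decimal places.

Mismatches occur at site 6 (A/C), site 16 (T/A).
p = 2/25 = 0.080000.
d = −0.75 · ln(1 − (4/3)·0.080000) = −0.75 · ln(0.893333) = −0.75 · (-0.112796) = 0.0846.

0.0846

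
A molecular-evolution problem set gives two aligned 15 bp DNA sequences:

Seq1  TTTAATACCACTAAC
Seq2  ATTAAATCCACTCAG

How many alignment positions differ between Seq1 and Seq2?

5

Mismatches occur at site 1 (T→A), site 6 (T→A), site 7 (A→T), site 13 (A→C), site 15 (C→G).
That gives 5 mismatches out of 15 aligned sites, so the Hamming distance is 5.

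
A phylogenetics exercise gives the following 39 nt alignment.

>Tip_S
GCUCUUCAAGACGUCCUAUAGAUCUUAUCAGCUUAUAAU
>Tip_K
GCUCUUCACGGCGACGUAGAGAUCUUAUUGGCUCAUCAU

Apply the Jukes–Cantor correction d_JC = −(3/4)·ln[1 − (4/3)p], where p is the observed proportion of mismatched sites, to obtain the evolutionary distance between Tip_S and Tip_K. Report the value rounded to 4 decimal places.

Differing sites — 9:A/C; 11:A/G; 14:U/A; 16:C/G; 19:U/G; 29:C/U; 30:A/G; 34:U/C; 37:A/C.
p = 9/39 = 0.230769.
d = −0.75 · ln(1 − (4/3)·0.230769) = −0.75 · ln(0.692308) = −0.75 · (-0.367724) = 0.2758.

0.2758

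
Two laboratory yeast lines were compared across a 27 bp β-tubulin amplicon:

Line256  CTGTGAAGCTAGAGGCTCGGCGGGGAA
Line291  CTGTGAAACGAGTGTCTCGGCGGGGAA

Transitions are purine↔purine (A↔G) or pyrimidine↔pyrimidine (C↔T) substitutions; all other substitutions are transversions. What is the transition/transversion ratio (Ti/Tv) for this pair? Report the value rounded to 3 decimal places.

0.333

Mismatches occur at site 8 (G↔A, transition), site 10 (T↔G, transversion), site 13 (A↔T, transversion), site 15 (G↔T, transversion).
Of the 4 differences, 1 transition and 3 transversions, so Ti/Tv = 1/3 = 0.333.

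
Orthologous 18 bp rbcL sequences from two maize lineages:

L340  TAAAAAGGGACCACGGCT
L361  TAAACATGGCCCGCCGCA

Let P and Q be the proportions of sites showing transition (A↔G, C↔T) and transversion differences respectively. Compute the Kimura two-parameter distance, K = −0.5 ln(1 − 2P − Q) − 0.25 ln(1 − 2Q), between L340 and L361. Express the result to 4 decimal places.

0.4490

The sequences differ at positions 5 (A/C, transversion), 7 (G/T, transversion), 10 (A/C, transversion), 13 (A/G, transition), 15 (G/C, transversion), 18 (T/A, transversion).
Of the 6 differences, 1 transition and 5 transversions over 18 sites: P = 1/18 = 0.055556, Q = 5/18 = 0.277778.
d = −0.5·ln(0.611110) − 0.25·ln(0.444444) = −0.5·(-0.492478) − 0.25·(-0.810931) = 0.4490.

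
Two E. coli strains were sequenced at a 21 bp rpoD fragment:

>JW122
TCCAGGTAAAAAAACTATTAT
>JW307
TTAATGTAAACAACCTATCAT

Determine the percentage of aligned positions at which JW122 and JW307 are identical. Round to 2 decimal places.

71.43%

Mismatches occur at site 2 (C/T), site 3 (C/A), site 5 (G/T), site 11 (A/C), site 14 (A/C), site 19 (T/C).
15 of the 21 sites match, so the percent identity is 15/21 × 100 = 71.43%.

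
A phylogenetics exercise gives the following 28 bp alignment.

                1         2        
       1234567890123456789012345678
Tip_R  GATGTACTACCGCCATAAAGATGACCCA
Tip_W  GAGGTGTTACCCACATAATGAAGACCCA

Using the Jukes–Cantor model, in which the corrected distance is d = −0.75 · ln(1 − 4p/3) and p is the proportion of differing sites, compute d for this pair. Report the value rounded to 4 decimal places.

0.3041

Mismatches occur at site 3 (T/G), site 6 (A/G), site 7 (C/T), site 12 (G/C), site 13 (C/A), site 19 (A/T), site 22 (T/A).
p = 7/28 = 0.250000.
d = −0.75 · ln(1 − (4/3)·0.250000) = −0.75 · ln(0.666667) = −0.75 · (-0.405465) = 0.3041.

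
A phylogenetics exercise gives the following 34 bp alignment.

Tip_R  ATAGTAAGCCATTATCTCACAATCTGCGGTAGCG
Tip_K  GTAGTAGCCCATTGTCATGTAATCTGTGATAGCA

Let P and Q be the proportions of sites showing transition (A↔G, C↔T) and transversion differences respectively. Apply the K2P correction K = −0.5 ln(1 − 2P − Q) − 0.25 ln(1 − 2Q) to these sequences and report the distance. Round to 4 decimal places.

Mismatches occur at site 1 (A/G, transition), site 7 (A/G, transition), site 8 (G/C, transversion), site 14 (A/G, transition), site 17 (T/A, transversion), site 18 (C/T, transition), site 19 (A/G, transition), site 20 (C/T, transition), site 27 (C/T, transition), site 29 (G/A, transition), site 34 (G/A, transition).
Of the 11 differences, 9 transitions and 2 transversions over 34 sites: P = 9/34 = 0.264706, Q = 2/34 = 0.058824.
d = −0.5·ln(0.411764) − 0.25·ln(0.882352) = −0.5·(-0.887305) − 0.25·(-0.125164) = 0.4749.

0.4749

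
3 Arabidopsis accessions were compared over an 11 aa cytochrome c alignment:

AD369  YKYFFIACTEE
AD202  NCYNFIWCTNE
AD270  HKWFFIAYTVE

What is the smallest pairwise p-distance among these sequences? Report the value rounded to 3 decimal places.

Pairwise Hamming distances:
  AD369 vs AD202: 5
  AD369 vs AD270: 4
  AD202 vs AD270: 7
The smallest is 4 mismatches, between AD369 and AD270; p = 4/11 = 0.364.

0.364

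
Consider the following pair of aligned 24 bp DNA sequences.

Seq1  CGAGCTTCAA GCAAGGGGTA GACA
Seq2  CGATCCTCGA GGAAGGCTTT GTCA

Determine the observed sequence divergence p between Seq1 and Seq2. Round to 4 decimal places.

0.3333

The sequences differ at positions 4 (G/T), 6 (T/C), 9 (A/G), 12 (C/G), 17 (G/C), 18 (G/T), 20 (A/T), 22 (A/T).
There are 8 differences over 24 sites, so p = 8/24 = 0.3333.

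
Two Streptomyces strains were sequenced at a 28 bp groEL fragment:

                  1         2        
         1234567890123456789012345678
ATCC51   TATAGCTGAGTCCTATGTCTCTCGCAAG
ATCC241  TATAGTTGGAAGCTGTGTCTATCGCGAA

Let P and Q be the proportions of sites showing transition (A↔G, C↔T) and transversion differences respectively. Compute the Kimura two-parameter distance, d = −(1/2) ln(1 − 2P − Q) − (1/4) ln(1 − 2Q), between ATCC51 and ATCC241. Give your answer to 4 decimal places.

The sequences differ at positions 6 (C/T, transition), 9 (A/G, transition), 10 (G/A, transition), 11 (T/A, transversion), 12 (C/G, transversion), 15 (A/G, transition), 21 (C/A, transversion), 26 (A/G, transition), 28 (G/A, transition).
Of the 9 differences, 6 transitions and 3 transversions over 28 sites: P = 6/28 = 0.214286, Q = 3/28 = 0.107143.
d = −0.5·ln(0.464285) − 0.25·ln(0.785714) = −0.5·(-0.767257) − 0.25·(-0.241162) = 0.4439.

0.4439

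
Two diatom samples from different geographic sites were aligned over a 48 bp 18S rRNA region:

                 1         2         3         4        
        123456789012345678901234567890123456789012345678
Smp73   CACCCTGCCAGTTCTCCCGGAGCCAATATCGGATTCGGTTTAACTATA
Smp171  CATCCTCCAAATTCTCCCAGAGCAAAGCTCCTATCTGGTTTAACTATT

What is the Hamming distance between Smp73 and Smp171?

13

Mismatches occur at site 3 (C→T), site 7 (G→C), site 9 (C→A), site 11 (G→A), site 19 (G→A), site 24 (C→A), site 27 (T→G), site 28 (A→C), site 31 (G→C), site 32 (G→T), site 35 (T→C), site 36 (C→T), site 48 (A→T).
That gives 13 mismatches out of 48 aligned sites, so the Hamming distance is 13.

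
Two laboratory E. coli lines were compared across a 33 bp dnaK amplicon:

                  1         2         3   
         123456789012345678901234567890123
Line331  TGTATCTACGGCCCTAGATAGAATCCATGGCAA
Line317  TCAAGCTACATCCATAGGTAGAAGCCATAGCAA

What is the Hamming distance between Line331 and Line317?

9

Differing sites — 2:G/C; 3:T/A; 5:T/G; 10:G/A; 11:G/T; 14:C/A; 18:A/G; 24:T/G; 29:G/A.
That gives 9 mismatches out of 33 aligned sites, so the Hamming distance is 9.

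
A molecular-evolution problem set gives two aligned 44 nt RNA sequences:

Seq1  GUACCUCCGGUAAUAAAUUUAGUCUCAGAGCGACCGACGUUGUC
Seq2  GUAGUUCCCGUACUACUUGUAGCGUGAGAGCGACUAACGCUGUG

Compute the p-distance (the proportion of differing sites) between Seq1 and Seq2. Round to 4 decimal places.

0.3182

The sequences differ at positions 4 (C/G), 5 (C/U), 9 (G/C), 13 (A/C), 16 (A/C), 17 (A/U), 19 (U/G), 23 (U/C), 24 (C/G), 26 (C/G), 35 (C/U), 36 (G/A), 40 (U/C), 44 (C/G).
There are 14 differences over 44 sites, so p = 14/44 = 0.3182.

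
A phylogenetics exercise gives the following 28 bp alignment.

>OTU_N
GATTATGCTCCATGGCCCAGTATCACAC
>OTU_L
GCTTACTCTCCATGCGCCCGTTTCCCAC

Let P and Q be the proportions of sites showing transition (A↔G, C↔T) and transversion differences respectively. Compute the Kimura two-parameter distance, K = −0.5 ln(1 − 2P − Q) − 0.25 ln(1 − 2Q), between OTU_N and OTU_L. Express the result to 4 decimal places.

0.3672

Mismatches occur at site 2 (A↔C, transversion), site 6 (T↔C, transition), site 7 (G↔T, transversion), site 15 (G↔C, transversion), site 16 (C↔G, transversion), site 19 (A↔C, transversion), site 22 (A↔T, transversion), site 25 (A↔C, transversion).
Of the 8 differences, 1 transition and 7 transversions over 28 sites: P = 1/28 = 0.035714, Q = 7/28 = 0.250000.
d = −0.5·ln(0.678572) − 0.25·ln(0.500000) = −0.5·(-0.387765) − 0.25·(-0.693147) = 0.3672.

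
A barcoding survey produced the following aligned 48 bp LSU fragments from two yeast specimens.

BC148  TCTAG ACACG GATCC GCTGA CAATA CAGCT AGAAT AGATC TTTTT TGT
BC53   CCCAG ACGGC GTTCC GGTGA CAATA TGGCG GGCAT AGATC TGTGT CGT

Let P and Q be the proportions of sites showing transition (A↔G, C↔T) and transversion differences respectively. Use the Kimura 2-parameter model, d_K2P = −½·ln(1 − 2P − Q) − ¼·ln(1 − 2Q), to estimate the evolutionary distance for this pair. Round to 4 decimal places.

Mismatches occur at site 1 (T↔C, transition), site 3 (T↔C, transition), site 8 (A↔G, transition), site 9 (C↔G, transversion), site 10 (G↔C, transversion), site 12 (A↔T, transversion), site 17 (C↔G, transversion), site 26 (C↔T, transition), site 27 (A↔G, transition), site 30 (T↔G, transversion), site 31 (A↔G, transition), site 33 (A↔C, transversion), site 42 (T↔G, transversion), site 44 (T↔G, transversion), site 46 (T↔C, transition).
Of the 15 differences, 7 transitions and 8 transversions over 48 sites: P = 7/48 = 0.145833, Q = 8/48 = 0.166667.
d = −0.5·ln(0.541667) − 0.25·ln(0.666666) = −0.5·(-0.613104) − 0.25·(-0.405466) = 0.4079.

0.4079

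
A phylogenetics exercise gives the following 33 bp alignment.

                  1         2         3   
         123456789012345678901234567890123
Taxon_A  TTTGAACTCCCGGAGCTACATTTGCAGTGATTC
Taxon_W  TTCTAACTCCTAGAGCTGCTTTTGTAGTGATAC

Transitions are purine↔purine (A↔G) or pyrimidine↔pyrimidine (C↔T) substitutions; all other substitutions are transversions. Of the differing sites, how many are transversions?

3

The sequences differ at positions 3 (T/C, transition), 4 (G/T, transversion), 11 (C/T, transition), 12 (G/A, transition), 18 (A/G, transition), 20 (A/T, transversion), 25 (C/T, transition), 32 (T/A, transversion).
Of the 8 differences, 5 transitions and 3 transversions, so the answer is 3.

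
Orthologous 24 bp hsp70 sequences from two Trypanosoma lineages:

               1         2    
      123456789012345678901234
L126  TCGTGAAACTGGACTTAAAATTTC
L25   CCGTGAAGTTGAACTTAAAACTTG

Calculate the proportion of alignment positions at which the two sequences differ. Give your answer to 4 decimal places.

0.2500

Mismatches occur at site 1 (T→C), site 8 (A→G), site 9 (C→T), site 12 (G→A), site 21 (T→C), site 24 (C→G).
There are 6 differences over 24 sites, so p = 6/24 = 0.2500.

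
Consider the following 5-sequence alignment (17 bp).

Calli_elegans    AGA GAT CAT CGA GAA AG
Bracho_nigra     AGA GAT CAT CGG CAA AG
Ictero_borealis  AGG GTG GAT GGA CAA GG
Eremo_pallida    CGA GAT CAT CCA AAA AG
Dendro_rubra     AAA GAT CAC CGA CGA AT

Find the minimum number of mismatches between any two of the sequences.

Pairwise Hamming distances:
  Calli_elegans vs Bracho_nigra: 2
  Calli_elegans vs Ictero_borealis: 7
  Calli_elegans vs Eremo_pallida: 3
  Calli_elegans vs Dendro_rubra: 5
  Bracho_nigra vs Ictero_borealis: 7
  Bracho_nigra vs Eremo_pallida: 4
  Bracho_nigra vs Dendro_rubra: 5
  Ictero_borealis vs Eremo_pallida: 9
  Ictero_borealis vs Dendro_rubra: 10
  Eremo_pallida vs Dendro_rubra: 7
The smallest is 2, between Calli_elegans and Bracho_nigra.

2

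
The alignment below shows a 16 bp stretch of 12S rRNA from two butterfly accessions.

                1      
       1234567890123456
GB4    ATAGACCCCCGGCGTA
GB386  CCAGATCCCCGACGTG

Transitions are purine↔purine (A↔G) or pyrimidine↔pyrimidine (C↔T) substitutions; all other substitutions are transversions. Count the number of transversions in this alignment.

1

The sequences differ at positions 1 (A/C, transversion), 2 (T/C, transition), 6 (C/T, transition), 12 (G/A, transition), 16 (A/G, transition).
Of the 5 differences, 4 transitions and 1 transversion, so the answer is 1.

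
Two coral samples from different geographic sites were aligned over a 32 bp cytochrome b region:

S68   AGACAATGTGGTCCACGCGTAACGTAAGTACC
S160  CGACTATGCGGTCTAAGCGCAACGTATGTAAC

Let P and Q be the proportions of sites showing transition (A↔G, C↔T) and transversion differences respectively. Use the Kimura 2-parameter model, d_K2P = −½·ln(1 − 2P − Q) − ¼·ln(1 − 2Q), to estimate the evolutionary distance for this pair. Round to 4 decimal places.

0.3043

Mismatches occur at site 1 (A/C, transversion), site 5 (A/T, transversion), site 9 (T/C, transition), site 14 (C/T, transition), site 16 (C/A, transversion), site 20 (T/C, transition), site 27 (A/T, transversion), site 31 (C/A, transversion).
Of the 8 differences, 3 transitions and 5 transversions over 32 sites: P = 3/32 = 0.093750, Q = 5/32 = 0.156250.
d = −0.5·ln(0.656250) − 0.25·ln(0.687500) = −0.5·(-0.421213) − 0.25·(-0.374693) = 0.3043.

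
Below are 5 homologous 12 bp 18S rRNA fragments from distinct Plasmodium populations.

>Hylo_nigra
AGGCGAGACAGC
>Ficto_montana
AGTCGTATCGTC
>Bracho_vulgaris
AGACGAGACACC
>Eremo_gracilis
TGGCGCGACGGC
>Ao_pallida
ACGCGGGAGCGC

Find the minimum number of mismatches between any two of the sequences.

Pairwise Hamming distances:
  Hylo_nigra vs Ficto_montana: 6
  Hylo_nigra vs Bracho_vulgaris: 2
  Hylo_nigra vs Eremo_gracilis: 3
  Hylo_nigra vs Ao_pallida: 4
  Ficto_montana vs Bracho_vulgaris: 6
  Ficto_montana vs Eremo_gracilis: 6
  Ficto_montana vs Ao_pallida: 8
  Bracho_vulgaris vs Eremo_gracilis: 5
  Bracho_vulgaris vs Ao_pallida: 6
  Eremo_gracilis vs Ao_pallida: 5
The smallest is 2, between Hylo_nigra and Bracho_vulgaris.

2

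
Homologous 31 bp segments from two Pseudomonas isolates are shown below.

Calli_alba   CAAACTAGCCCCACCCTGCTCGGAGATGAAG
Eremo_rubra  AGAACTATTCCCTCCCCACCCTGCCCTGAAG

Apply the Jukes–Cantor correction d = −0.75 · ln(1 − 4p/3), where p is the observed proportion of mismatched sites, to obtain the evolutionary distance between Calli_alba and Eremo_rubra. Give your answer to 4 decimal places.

Differing sites — 1:C/A; 2:A/G; 8:G/T; 9:C/T; 13:A/T; 17:T/C; 18:G/A; 20:T/C; 22:G/T; 24:A/C; 25:G/C; 26:A/C.
p = 12/31 = 0.387097.
d = −0.75 · ln(1 − (4/3)·0.387097) = −0.75 · ln(0.483871) = −0.75 · (-0.725937) = 0.5445.

0.5445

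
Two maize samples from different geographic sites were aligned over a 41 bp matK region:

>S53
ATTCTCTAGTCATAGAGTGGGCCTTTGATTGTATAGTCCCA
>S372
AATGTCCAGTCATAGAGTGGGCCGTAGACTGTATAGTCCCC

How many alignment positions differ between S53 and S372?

7

Mismatches occur at site 2 (T/A), site 4 (C/G), site 7 (T/C), site 24 (T/G), site 26 (T/A), site 29 (T/C), site 41 (A/C).
That gives 7 mismatches out of 41 aligned sites, so the Hamming distance is 7.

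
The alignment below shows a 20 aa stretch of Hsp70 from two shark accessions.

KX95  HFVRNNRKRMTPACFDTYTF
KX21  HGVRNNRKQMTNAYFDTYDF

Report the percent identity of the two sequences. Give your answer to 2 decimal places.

Differing sites — 2:F/G; 9:R/Q; 12:P/N; 14:C/Y; 19:T/D.
15 of the 20 sites match, so the percent identity is 15/20 × 100 = 75.00%.

75.00%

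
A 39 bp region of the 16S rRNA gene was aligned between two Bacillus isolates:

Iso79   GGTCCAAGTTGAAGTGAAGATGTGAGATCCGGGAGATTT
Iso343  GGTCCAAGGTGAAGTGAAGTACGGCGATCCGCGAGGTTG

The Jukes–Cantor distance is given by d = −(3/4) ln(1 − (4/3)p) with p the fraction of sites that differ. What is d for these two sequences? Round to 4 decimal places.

0.2758

Mismatches occur at site 9 (T→G), site 20 (A→T), site 21 (T→A), site 22 (G→C), site 23 (T→G), site 25 (A→C), site 32 (G→C), site 36 (A→G), site 39 (T→G).
p = 9/39 = 0.230769.
d = −0.75 · ln(1 − (4/3)·0.230769) = −0.75 · ln(0.692308) = −0.75 · (-0.367724) = 0.2758.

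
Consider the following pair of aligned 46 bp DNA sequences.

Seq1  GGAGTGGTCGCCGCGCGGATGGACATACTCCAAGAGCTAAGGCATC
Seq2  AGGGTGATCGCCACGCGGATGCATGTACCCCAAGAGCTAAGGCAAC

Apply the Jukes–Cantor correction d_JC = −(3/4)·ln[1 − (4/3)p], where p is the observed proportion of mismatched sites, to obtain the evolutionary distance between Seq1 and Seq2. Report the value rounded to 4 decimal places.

0.2267

Mismatches occur at site 1 (G→A), site 3 (A→G), site 7 (G→A), site 13 (G→A), site 22 (G→C), site 24 (C→T), site 25 (A→G), site 29 (T→C), site 45 (T→A).
p = 9/46 = 0.195652.
d = −0.75 · ln(1 − (4/3)·0.195652) = −0.75 · ln(0.739131) = −0.75 · (-0.302280) = 0.2267.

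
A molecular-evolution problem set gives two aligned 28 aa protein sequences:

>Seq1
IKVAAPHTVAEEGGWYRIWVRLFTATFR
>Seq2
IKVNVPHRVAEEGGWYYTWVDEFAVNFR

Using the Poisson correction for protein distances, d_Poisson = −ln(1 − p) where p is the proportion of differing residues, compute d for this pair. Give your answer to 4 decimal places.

Mismatches occur at site 4 (A/N), site 5 (A/V), site 8 (T/R), site 17 (R/Y), site 18 (I/T), site 21 (R/D), site 22 (L/E), site 24 (T/A), site 25 (A/V), site 26 (T/N).
p = 10/28 = 0.357143.
d = −ln(1 − 0.357143) = −ln(0.642857) = 0.4418.

0.4418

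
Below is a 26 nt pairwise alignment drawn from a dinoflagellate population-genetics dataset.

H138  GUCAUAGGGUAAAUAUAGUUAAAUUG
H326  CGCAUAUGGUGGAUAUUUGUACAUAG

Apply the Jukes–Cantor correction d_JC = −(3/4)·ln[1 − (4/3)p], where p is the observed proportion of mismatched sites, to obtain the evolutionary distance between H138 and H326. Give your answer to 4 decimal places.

Mismatches occur at site 1 (G→C), site 2 (U→G), site 7 (G→U), site 11 (A→G), site 12 (A→G), site 17 (A→U), site 18 (G→U), site 19 (U→G), site 22 (A→C), site 25 (U→A).
p = 10/26 = 0.384615.
d = −0.75 · ln(1 − (4/3)·0.384615) = −0.75 · ln(0.487180) = −0.75 · (-0.719122) = 0.5393.

0.5393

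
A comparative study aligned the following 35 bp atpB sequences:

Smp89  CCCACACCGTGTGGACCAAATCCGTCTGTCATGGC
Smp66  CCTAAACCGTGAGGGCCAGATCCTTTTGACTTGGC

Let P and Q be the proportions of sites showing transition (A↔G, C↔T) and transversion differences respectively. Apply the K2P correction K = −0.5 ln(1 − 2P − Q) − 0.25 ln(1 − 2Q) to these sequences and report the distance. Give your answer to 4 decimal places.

Mismatches occur at site 3 (C→T, transition), site 5 (C→A, transversion), site 12 (T→A, transversion), site 15 (A→G, transition), site 19 (A→G, transition), site 24 (G→T, transversion), site 26 (C→T, transition), site 29 (T→A, transversion), site 31 (A→T, transversion).
Of the 9 differences, 4 transitions and 5 transversions over 35 sites: P = 4/35 = 0.114286, Q = 5/35 = 0.142857.
d = −0.5·ln(0.628571) − 0.25·ln(0.714286) = −0.5·(-0.464306) − 0.25·(-0.336472) = 0.3163.

0.3163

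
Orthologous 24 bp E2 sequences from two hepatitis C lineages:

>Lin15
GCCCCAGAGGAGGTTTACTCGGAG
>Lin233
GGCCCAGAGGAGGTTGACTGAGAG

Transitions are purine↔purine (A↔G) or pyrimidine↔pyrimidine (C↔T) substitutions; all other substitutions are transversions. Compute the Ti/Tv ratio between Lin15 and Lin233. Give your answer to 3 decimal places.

Mismatches occur at site 2 (C/G, transversion), site 16 (T/G, transversion), site 20 (C/G, transversion), site 21 (G/A, transition).
Of the 4 differences, 1 transition and 3 transversions, so Ti/Tv = 1/3 = 0.333.

0.333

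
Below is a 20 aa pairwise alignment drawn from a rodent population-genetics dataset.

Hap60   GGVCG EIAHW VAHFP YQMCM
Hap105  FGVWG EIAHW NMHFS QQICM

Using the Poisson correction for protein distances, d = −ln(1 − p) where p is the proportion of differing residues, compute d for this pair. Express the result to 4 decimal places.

Mismatches occur at site 1 (G→F), site 4 (C→W), site 11 (V→N), site 12 (A→M), site 15 (P→S), site 16 (Y→Q), site 18 (M→I).
p = 7/20 = 0.350000.
d = −ln(1 − 0.350000) = −ln(0.650000) = 0.4308.

0.4308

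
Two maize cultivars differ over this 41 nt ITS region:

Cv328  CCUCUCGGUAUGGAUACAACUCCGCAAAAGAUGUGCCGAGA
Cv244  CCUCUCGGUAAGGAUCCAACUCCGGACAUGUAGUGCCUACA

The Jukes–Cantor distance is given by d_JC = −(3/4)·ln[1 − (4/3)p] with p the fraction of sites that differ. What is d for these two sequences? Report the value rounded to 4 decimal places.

0.2597

The sequences differ at positions 11 (U/A), 16 (A/C), 25 (C/G), 27 (A/C), 29 (A/U), 31 (A/U), 32 (U/A), 38 (G/U), 40 (G/C).
p = 9/41 = 0.219512.
d = −0.75 · ln(1 − (4/3)·0.219512) = −0.75 · ln(0.707317) = −0.75 · (-0.346276) = 0.2597.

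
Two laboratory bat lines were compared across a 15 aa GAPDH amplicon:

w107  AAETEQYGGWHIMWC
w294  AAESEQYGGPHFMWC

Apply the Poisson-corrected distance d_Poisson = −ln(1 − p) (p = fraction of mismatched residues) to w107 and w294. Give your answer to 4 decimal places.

0.2231

Differing sites — 4:T/S; 10:W/P; 12:I/F.
p = 3/15 = 0.200000.
d = −ln(1 − 0.200000) = −ln(0.800000) = 0.2231.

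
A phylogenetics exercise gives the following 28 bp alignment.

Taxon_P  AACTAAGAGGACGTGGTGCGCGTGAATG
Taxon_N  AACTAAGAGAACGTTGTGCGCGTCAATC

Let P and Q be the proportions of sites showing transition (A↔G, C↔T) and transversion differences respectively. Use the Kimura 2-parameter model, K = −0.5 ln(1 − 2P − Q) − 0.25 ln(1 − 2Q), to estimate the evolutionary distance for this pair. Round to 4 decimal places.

0.1586

Mismatches occur at site 10 (G↔A, transition), site 15 (G↔T, transversion), site 24 (G↔C, transversion), site 28 (G↔C, transversion).
Of the 4 differences, 1 transition and 3 transversions over 28 sites: P = 1/28 = 0.035714, Q = 3/28 = 0.107143.
d = −0.5·ln(0.821429) − 0.25·ln(0.785714) = −0.5·(-0.196710) − 0.25·(-0.241162) = 0.1586.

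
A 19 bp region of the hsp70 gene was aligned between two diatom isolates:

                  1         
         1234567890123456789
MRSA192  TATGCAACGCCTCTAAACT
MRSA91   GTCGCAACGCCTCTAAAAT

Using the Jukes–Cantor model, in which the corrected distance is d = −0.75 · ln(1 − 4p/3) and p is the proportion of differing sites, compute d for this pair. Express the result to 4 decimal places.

Differing sites — 1:T/G; 2:A/T; 3:T/C; 18:C/A.
p = 4/19 = 0.210526.
d = −0.75 · ln(1 − (4/3)·0.210526) = −0.75 · ln(0.719299) = −0.75 · (-0.329478) = 0.2471.

0.2471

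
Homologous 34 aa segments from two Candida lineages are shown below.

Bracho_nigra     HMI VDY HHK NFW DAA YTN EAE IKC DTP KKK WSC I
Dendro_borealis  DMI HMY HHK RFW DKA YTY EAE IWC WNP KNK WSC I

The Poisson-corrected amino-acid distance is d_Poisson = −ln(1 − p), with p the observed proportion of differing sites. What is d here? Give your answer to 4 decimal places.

0.3483

Mismatches occur at site 1 (H/D), site 4 (V/H), site 5 (D/M), site 10 (N/R), site 14 (A/K), site 18 (N/Y), site 23 (K/W), site 25 (D/W), site 26 (T/N), site 29 (K/N).
p = 10/34 = 0.294118.
d = −ln(1 − 0.294118) = −ln(0.705882) = 0.3483.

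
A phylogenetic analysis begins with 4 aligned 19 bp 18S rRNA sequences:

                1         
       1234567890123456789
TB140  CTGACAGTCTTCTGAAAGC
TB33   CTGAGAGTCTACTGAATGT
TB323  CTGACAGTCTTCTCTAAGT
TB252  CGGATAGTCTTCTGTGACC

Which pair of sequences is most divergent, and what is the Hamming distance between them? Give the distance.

8

Pairwise Hamming distances:
  TB140 vs TB33: 4
  TB140 vs TB323: 3
  TB140 vs TB252: 5
  TB33 vs TB323: 5
  TB33 vs TB252: 8
  TB323 vs TB252: 6
The largest is 8, between TB33 and TB252.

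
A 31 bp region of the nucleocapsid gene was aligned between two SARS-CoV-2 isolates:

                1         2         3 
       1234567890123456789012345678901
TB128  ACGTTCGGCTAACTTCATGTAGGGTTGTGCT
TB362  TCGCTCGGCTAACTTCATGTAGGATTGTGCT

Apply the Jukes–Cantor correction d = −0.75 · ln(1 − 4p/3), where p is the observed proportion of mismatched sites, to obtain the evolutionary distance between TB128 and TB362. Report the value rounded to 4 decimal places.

0.1036

Mismatches occur at site 1 (A↔T), site 4 (T↔C), site 24 (G↔A).
p = 3/31 = 0.096774.
d = −0.75 · ln(1 − (4/3)·0.096774) = −0.75 · ln(0.870968) = −0.75 · (-0.138150) = 0.1036.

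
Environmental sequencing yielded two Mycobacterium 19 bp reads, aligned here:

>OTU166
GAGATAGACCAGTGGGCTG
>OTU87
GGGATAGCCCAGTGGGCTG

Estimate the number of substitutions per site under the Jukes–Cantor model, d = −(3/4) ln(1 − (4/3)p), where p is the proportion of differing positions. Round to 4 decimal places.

0.1134

Differing sites — 2:A/G; 8:A/C.
p = 2/19 = 0.105263.
d = −0.75 · ln(1 − (4/3)·0.105263) = −0.75 · ln(0.859649) = −0.75 · (-0.151231) = 0.1134.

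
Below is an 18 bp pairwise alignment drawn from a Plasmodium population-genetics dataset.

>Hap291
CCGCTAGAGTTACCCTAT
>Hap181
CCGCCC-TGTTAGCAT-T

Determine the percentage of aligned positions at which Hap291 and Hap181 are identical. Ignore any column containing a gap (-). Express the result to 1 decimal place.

Excluding the 2 gap columns leaves 16 comparable sites.
The sequences differ at positions 5 (T/C), 6 (A/C), 8 (A/T), 13 (C/G), 15 (C/A).
11 of the 16 comparable sites match, so the percent identity is 11/16 × 100 = 68.8%.

68.8%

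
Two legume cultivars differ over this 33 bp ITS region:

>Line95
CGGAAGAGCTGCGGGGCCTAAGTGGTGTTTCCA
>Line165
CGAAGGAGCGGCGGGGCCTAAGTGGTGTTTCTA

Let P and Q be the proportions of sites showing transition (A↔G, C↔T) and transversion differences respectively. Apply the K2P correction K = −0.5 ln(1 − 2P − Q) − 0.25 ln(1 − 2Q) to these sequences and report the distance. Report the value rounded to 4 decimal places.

0.1348

Differing sites — 3:G/A (Ti); 5:A/G (Ti); 10:T/G (Tv); 32:C/T (Ti).
Of the 4 differences, 3 transitions and 1 transversion over 33 sites: P = 3/33 = 0.090909, Q = 1/33 = 0.030303.
d = −0.5·ln(0.787879) − 0.25·ln(0.939394) = −0.5·(-0.238411) − 0.25·(-0.062520) = 0.1348.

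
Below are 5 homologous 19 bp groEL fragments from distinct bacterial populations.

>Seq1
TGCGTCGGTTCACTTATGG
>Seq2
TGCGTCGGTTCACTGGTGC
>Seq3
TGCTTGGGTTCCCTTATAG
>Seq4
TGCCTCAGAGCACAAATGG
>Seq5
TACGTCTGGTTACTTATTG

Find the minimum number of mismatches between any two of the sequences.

3

Pairwise Hamming distances:
  Seq1 vs Seq2: 3
  Seq1 vs Seq3: 4
  Seq1 vs Seq4: 6
  Seq1 vs Seq5: 5
  Seq2 vs Seq3: 7
  Seq2 vs Seq4: 8
  Seq2 vs Seq5: 8
  Seq3 vs Seq4: 9
  Seq3 vs Seq5: 8
  Seq4 vs Seq5: 9
The smallest is 3, between Seq1 and Seq2.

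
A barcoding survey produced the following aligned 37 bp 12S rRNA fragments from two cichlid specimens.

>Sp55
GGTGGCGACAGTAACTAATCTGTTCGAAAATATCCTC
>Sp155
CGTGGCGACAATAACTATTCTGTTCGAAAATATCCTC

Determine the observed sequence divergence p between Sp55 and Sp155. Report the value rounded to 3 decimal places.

The sequences differ at positions 1 (G/C), 11 (G/A), 18 (A/T).
There are 3 differences over 37 sites, so p = 3/37 = 0.081.

0.081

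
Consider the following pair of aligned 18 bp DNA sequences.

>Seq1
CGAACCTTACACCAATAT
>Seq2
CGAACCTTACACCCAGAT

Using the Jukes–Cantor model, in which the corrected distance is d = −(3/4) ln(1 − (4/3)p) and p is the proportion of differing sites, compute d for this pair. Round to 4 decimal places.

Differing sites — 14:A/C; 16:T/G.
p = 2/18 = 0.111111.
d = −0.75 · ln(1 − (4/3)·0.111111) = −0.75 · ln(0.851852) = −0.75 · (-0.160342) = 0.1203.

0.1203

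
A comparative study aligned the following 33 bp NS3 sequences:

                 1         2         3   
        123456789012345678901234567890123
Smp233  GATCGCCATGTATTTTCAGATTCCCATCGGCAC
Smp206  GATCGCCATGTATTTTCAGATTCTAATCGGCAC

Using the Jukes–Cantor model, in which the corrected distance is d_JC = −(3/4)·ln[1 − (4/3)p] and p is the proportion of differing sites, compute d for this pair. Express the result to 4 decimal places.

0.0632

Differing sites — 24:C/T; 25:C/A.
p = 2/33 = 0.060606.
d = −0.75 · ln(1 − (4/3)·0.060606) = −0.75 · ln(0.919192) = −0.75 · (-0.084260) = 0.0632.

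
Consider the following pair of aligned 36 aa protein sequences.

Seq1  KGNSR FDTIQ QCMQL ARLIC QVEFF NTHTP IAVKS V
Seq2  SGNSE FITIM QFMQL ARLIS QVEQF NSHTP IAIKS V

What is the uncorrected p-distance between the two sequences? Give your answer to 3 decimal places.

The sequences differ at positions 1 (K/S), 5 (R/E), 7 (D/I), 10 (Q/M), 12 (C/F), 20 (C/S), 24 (F/Q), 27 (T/S), 33 (V/I).
There are 9 differences over 36 sites, so p = 9/36 = 0.250.

0.250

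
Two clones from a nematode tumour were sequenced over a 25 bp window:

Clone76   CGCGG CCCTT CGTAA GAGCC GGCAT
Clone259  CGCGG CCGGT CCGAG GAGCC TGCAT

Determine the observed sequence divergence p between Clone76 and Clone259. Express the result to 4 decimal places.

The sequences differ at positions 8 (C/G), 9 (T/G), 12 (G/C), 13 (T/G), 15 (A/G), 21 (G/T).
There are 6 differences over 25 sites, so p = 6/25 = 0.2400.

0.2400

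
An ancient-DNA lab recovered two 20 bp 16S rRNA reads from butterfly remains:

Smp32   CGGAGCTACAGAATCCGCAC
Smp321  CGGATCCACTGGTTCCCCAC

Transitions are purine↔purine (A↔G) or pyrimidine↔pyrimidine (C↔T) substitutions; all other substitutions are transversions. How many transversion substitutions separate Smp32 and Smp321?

Mismatches occur at site 5 (G→T, transversion), site 7 (T→C, transition), site 10 (A→T, transversion), site 12 (A→G, transition), site 13 (A→T, transversion), site 17 (G→C, transversion).
Of the 6 differences, 2 transitions and 4 transversions, so the answer is 4.

4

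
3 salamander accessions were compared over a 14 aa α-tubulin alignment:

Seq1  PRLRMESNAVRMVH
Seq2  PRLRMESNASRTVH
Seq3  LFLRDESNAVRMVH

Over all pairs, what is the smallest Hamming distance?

Pairwise Hamming distances:
  Seq1 vs Seq2: 2
  Seq1 vs Seq3: 3
  Seq2 vs Seq3: 5
The smallest is 2, between Seq1 and Seq2.

2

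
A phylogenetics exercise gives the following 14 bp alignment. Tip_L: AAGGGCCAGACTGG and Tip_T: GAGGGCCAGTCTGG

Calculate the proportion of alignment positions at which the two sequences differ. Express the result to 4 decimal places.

Differing sites — 1:A/G; 10:A/T.
There are 2 differences over 14 sites, so p = 2/14 = 0.1429.

0.1429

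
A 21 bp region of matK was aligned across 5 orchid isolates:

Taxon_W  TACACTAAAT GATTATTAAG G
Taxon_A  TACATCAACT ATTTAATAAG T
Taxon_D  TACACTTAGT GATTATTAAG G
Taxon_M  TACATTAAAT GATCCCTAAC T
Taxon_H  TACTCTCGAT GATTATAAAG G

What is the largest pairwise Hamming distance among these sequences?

11

Pairwise Hamming distances:
  Taxon_W vs Taxon_A: 7
  Taxon_W vs Taxon_D: 2
  Taxon_W vs Taxon_M: 6
  Taxon_W vs Taxon_H: 4
  Taxon_A vs Taxon_D: 8
  Taxon_A vs Taxon_M: 8
  Taxon_A vs Taxon_H: 11
  Taxon_D vs Taxon_M: 8
  Taxon_D vs Taxon_H: 5
  Taxon_M vs Taxon_H: 10
The largest is 11, between Taxon_A and Taxon_H.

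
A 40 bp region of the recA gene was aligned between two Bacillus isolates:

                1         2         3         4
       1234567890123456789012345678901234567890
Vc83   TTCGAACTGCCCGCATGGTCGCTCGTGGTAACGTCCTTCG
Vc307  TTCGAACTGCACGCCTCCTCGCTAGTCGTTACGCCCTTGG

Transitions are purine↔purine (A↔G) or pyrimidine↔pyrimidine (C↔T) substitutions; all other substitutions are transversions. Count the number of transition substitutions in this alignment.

1

Mismatches occur at site 11 (C↔A, transversion), site 15 (A↔C, transversion), site 17 (G↔C, transversion), site 18 (G↔C, transversion), site 24 (C↔A, transversion), site 27 (G↔C, transversion), site 30 (A↔T, transversion), site 34 (T↔C, transition), site 39 (C↔G, transversion).
Of the 9 differences, 1 transition and 8 transversions, so the answer is 1.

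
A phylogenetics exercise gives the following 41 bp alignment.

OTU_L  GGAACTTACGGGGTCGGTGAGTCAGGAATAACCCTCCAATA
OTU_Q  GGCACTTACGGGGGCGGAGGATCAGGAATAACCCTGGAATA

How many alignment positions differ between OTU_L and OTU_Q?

Differing sites — 3:A/C; 14:T/G; 18:T/A; 20:A/G; 21:G/A; 36:C/G; 37:C/G.
That gives 7 mismatches out of 41 aligned sites, so the Hamming distance is 7.

7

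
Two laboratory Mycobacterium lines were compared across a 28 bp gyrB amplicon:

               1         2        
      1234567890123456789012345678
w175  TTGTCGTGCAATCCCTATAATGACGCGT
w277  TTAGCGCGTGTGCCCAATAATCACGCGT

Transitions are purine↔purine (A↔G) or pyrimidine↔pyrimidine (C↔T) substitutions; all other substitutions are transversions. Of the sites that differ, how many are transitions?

4

Differing sites — 3:G/A (Ti); 4:T/G (Tv); 7:T/C (Ti); 9:C/T (Ti); 10:A/G (Ti); 11:A/T (Tv); 12:T/G (Tv); 16:T/A (Tv); 22:G/C (Tv).
Of the 9 differences, 4 transitions and 5 transversions, so the answer is 4.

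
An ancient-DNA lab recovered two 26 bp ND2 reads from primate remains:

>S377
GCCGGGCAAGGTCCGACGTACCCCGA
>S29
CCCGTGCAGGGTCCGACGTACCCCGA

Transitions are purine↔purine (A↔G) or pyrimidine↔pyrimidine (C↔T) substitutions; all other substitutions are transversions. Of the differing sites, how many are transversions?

2

The sequences differ at positions 1 (G/C, transversion), 5 (G/T, transversion), 9 (A/G, transition).
Of the 3 differences, 1 transition and 2 transversions, so the answer is 2.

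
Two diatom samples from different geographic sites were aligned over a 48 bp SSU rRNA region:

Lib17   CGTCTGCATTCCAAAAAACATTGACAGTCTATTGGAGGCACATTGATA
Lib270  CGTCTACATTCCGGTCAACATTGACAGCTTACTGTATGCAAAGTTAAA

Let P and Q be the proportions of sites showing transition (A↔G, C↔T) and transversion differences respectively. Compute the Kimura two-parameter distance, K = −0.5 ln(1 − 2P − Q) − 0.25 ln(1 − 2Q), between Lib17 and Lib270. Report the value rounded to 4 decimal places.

0.3709

Mismatches occur at site 6 (G/A, transition), site 13 (A/G, transition), site 14 (A/G, transition), site 15 (A/T, transversion), site 16 (A/C, transversion), site 28 (T/C, transition), site 29 (C/T, transition), site 32 (T/C, transition), site 35 (G/T, transversion), site 37 (G/T, transversion), site 41 (C/A, transversion), site 43 (T/G, transversion), site 45 (G/T, transversion), site 47 (T/A, transversion).
Of the 14 differences, 6 transitions and 8 transversions over 48 sites: P = 6/48 = 0.125000, Q = 8/48 = 0.166667.
d = −0.5·ln(0.583333) − 0.25·ln(0.666666) = −0.5·(-0.538997) − 0.25·(-0.405466) = 0.3709.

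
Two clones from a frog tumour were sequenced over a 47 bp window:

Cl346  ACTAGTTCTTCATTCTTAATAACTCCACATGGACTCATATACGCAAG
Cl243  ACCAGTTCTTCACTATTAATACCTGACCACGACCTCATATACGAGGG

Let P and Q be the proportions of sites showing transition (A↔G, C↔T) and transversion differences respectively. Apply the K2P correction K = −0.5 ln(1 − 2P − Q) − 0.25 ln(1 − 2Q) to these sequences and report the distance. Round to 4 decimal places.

Mismatches occur at site 3 (T→C, transition), site 13 (T→C, transition), site 15 (C→A, transversion), site 22 (A→C, transversion), site 25 (C→G, transversion), site 26 (C→A, transversion), site 27 (A→C, transversion), site 30 (T→C, transition), site 32 (G→A, transition), site 33 (A→C, transversion), site 44 (C→A, transversion), site 45 (A→G, transition), site 46 (A→G, transition).
Of the 13 differences, 6 transitions and 7 transversions over 47 sites: P = 6/47 = 0.127660, Q = 7/47 = 0.148936.
d = −0.5·ln(0.595744) − 0.25·ln(0.702128) = −0.5·(-0.517944) − 0.25·(-0.353640) = 0.3474.

0.3474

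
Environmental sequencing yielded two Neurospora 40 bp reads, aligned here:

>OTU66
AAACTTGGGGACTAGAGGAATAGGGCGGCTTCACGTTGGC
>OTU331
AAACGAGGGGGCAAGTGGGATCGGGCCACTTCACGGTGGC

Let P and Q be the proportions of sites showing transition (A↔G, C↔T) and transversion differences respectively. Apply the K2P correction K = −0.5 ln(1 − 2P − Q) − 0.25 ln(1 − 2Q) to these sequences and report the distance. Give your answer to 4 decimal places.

0.3042

Mismatches occur at site 5 (T/G, transversion), site 6 (T/A, transversion), site 11 (A/G, transition), site 13 (T/A, transversion), site 16 (A/T, transversion), site 19 (A/G, transition), site 22 (A/C, transversion), site 27 (G/C, transversion), site 28 (G/A, transition), site 36 (T/G, transversion).
Of the 10 differences, 3 transitions and 7 transversions over 40 sites: P = 3/40 = 0.075000, Q = 7/40 = 0.175000.
d = −0.5·ln(0.675000) − 0.25·ln(0.650000) = −0.5·(-0.393043) − 0.25·(-0.430783) = 0.3042.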